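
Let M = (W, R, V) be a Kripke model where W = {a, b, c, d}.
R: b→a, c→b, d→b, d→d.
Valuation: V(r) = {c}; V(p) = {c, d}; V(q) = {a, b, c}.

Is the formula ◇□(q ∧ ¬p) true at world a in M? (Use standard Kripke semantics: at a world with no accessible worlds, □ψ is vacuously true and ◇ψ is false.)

No

At a: no accessible worlds, so ◇□(q ∧ ¬p) is false.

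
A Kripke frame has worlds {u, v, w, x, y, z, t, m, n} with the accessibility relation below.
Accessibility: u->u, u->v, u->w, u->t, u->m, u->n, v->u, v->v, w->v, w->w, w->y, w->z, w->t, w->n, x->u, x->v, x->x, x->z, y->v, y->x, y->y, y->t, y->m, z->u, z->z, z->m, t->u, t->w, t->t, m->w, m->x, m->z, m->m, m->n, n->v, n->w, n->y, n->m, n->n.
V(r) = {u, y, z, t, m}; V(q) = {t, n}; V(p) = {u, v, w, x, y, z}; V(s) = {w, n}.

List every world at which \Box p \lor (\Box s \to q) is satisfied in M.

u, v, w, x, y, z, t, m, n

Let φ = \Box p \lor (\Box s \to q). Evaluate φ at each world:
  u (successors {u, v, w, t, m, n}): φ is true.
  v (successors {u, v}): φ is true.
  w (successors {v, w, y, z, t, n}): φ is true.
  x (successors {u, v, x, z}): φ is true.
  y (successors {v, x, y, t, m}): φ is true.
  z (successors {u, z, m}): φ is true.
  t (successors {u, w, t}): φ is true.
  m (successors {w, x, z, m, n}): φ is true.
  n (successors {v, w, y, m, n}): φ is true.
For instance, at v:
  At v: \Box p is true, \Box s \to q is true, so \Box p \lor (\Box s \to q) is true.
    At v: \Box p requires p at every successor {u, v}.
      At u: p is true.
      At v: p is true.
    So \Box p is true at v.
    At v: \Box s is false, q is false, so \Box s \to q is true.
      At v: \Box s requires s at every successor {u, v}.
        s fails at u, so \Box s is false at v.
Satisfying worlds: {u, v, w, x, y, z, t, m, n}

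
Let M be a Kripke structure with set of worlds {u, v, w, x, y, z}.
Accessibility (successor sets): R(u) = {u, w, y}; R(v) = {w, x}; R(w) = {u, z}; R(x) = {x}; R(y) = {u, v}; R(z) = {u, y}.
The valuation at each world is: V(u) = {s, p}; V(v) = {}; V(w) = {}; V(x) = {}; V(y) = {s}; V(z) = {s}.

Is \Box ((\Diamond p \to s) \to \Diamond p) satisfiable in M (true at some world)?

Let φ = \Box ((\Diamond p \to s) \to \Diamond p). Evaluate φ at each world:
  u (successors {u, w, y}): φ is true.
  v (successors {w, x}): φ is false.
  w (successors {u, z}): φ is true.
  x (successors {x}): φ is false.
  y (successors {u, v}): φ is false.
  z (successors {u, y}): φ is true.
Detail at u (witness):
  At u: \Box ((\Diamond p \to s) \to \Diamond p) requires (\Diamond p \to s) \to \Diamond p at every successor {u, w, y}.
      At u: \Diamond p \to s is true, \Diamond p is true, so (\Diamond p \to s) \to \Diamond p is true.
      At w: \Diamond p \to s is false, \Diamond p is true, so (\Diamond p \to s) \to \Diamond p is true.
      At y: \Diamond p \to s is true, \Diamond p is true, so (\Diamond p \to s) \to \Diamond p is true.
  So \Box ((\Diamond p \to s) \to \Diamond p) is true at u.

Yes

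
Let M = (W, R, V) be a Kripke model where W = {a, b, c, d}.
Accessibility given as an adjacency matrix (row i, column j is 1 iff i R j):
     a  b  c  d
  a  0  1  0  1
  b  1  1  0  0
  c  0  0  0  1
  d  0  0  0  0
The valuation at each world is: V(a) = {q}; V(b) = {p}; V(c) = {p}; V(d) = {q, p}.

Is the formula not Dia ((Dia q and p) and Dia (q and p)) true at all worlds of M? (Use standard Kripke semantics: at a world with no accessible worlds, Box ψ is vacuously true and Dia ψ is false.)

Yes

Let φ = not Dia ((Dia q and p) and Dia (q and p)). Evaluate φ at each world:
  a (successors {b, d}): φ is true.
  b (successors {a, b}): φ is true.
  c (successors {d}): φ is true.
  d (successors ∅): φ is true.
For instance, at c:
  At c: Dia ((Dia q and p) and Dia (q and p)) is false, so not Dia ((Dia q and p) and Dia (q and p)) is true.
    At c: Dia ((Dia q and p) and Dia (q and p)) requires (Dia q and p) and Dia (q and p) at some successor in {d}.
      At d: (Dia q and p) and Dia (q and p) is false.
    So Dia ((Dia q and p) and Dia (q and p)) is false at c.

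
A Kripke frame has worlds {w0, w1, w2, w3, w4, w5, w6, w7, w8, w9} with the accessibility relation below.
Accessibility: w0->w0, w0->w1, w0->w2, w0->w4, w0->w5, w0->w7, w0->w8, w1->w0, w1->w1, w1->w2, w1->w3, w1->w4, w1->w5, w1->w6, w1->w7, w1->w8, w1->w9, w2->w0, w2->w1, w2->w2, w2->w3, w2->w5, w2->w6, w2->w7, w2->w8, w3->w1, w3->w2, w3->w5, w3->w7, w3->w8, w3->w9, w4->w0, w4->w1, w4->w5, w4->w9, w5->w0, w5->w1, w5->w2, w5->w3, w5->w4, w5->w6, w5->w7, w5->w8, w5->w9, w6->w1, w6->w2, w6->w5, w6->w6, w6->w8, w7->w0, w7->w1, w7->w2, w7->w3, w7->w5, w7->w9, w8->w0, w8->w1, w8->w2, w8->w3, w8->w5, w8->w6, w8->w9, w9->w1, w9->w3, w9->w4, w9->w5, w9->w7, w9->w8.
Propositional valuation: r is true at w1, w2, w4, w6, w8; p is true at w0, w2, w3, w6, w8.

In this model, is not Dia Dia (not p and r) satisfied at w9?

No

At w9: Dia Dia (not p and r) is true, so not Dia Dia (not p and r) is false.
  At w9: Dia Dia (not p and r) requires Dia (not p and r) at some successor in {w1, w3, w4, w5, w7, w8}.
    Dia (not p and r) holds at w1, so Dia Dia (not p and r) is true at w9.
      At w1: Dia (not p and r) requires not p and r at some successor in {w0, w1, w2, w3, w4, w5, w6, w7, w8, w9}.
        not p and r holds at w1, so Dia (not p and r) is true at w1.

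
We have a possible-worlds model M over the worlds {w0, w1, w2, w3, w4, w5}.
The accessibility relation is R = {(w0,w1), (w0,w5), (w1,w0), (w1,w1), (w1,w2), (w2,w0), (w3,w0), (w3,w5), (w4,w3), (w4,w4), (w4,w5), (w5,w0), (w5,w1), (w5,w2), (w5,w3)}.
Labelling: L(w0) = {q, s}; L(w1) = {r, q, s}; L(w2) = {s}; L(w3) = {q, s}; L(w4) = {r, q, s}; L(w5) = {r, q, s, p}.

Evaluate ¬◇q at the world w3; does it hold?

At w3: ◇q is true, so ¬◇q is false.
  At w3: ◇q requires q at some successor in {w0, w5}.
    q holds at w0, so ◇q is true at w3.

No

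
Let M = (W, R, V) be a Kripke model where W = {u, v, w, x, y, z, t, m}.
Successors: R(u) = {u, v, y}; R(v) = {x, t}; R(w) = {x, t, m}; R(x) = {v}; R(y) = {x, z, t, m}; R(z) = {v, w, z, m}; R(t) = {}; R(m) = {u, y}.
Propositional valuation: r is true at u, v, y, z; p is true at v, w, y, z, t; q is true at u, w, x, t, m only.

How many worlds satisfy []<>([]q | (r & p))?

Let φ = []<>([]q | (r & p)). Evaluate φ at each world:
  u (successors {u, v, y}): φ is true.
  v (successors {x, t}): φ is false.
  w (successors {x, t, m}): φ is false.
  x (successors {v}): φ is true.
  y (successors {x, z, t, m}): φ is false.
  z (successors {v, w, z, m}): φ is true.
  t (successors ∅): φ is true.
  m (successors {u, y}): φ is true.
For instance, at y:
  At y: []<>([]q | (r & p)) requires <>([]q | (r & p)) at every successor {x, z, t, m}.
    <>([]q | (r & p)) fails at t, so []<>([]q | (r & p)) is false at y.
      At t: no accessible worlds, so <>([]q | (r & p)) is false.
Satisfying worlds: {u, x, z, t, m}

5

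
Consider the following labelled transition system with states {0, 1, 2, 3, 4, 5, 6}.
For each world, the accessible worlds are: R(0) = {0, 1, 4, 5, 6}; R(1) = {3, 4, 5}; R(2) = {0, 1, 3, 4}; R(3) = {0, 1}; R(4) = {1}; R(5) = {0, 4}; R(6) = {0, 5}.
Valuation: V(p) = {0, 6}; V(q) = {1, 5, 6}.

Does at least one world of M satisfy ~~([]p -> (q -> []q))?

Yes

Recall that []ψ holds at a world iff ψ holds at every accessible world, and <>ψ holds iff ψ holds at some accessible world.
Let φ = ~~([]p -> (q -> []q)). Evaluate φ at each world:
  0 (successors {0, 1, 4, 5, 6}): φ is true.
  1 (successors {3, 4, 5}): φ is true.
  2 (successors {0, 1, 3, 4}): φ is true.
  3 (successors {0, 1}): φ is true.
  4 (successors {1}): φ is true.
  5 (successors {0, 4}): φ is true.
  6 (successors {0, 5}): φ is true.
Detail at 0 (witness):
  At 0: ~([]p -> (q -> []q)) is false, so ~~([]p -> (q -> []q)) is true.
    At 0: []p -> (q -> []q) is true, so ~([]p -> (q -> []q)) is false.
      At 0: []p is false, q -> []q is true, so []p -> (q -> []q) is true.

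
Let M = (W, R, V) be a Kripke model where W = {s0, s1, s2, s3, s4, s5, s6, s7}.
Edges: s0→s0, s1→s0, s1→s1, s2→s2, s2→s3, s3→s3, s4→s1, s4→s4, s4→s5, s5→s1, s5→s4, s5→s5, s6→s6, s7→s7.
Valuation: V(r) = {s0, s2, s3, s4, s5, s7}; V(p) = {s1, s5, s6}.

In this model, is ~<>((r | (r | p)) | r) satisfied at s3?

Recall that <>ψ holds at a world iff ψ holds at some accessible world.
At s3: <>((r | (r | p)) | r) is true, so ~<>((r | (r | p)) | r) is false.
  At s3: <>((r | (r | p)) | r) requires (r | (r | p)) | r at some successor in {s3}.
    (r | (r | p)) | r holds at s3, so <>((r | (r | p)) | r) is true at s3.

No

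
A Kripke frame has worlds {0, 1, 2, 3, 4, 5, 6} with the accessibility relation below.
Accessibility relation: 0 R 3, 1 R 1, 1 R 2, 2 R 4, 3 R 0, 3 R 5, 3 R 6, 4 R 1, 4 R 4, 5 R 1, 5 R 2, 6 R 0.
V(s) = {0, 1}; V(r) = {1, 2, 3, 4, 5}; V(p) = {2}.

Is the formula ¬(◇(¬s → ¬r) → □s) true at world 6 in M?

At 6: ◇(¬s → ¬r) → □s is true, so ¬(◇(¬s → ¬r) → □s) is false.
  At 6: ◇(¬s → ¬r) is true, □s is true, so ◇(¬s → ¬r) → □s is true.
    At 6: ◇(¬s → ¬r) requires ¬s → ¬r at some successor in {0}.
      ¬s → ¬r holds at 0, so ◇(¬s → ¬r) is true at 6.
    At 6: □s requires s at every successor {0}.
      At 0: s is true.
    So □s is true at 6.

No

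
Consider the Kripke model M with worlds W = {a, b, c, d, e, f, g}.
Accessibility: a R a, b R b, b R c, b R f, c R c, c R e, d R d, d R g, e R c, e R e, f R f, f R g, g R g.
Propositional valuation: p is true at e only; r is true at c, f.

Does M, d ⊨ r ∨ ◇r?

Recall that ◇ψ holds at a world iff ψ holds at some accessible world.
At d: r is false, ◇r is false, so r ∨ ◇r is false.
  At d: ◇r requires r at some successor in {d, g}.
    At d: r is false.
    At g: r is false.
  So ◇r is false at d.

No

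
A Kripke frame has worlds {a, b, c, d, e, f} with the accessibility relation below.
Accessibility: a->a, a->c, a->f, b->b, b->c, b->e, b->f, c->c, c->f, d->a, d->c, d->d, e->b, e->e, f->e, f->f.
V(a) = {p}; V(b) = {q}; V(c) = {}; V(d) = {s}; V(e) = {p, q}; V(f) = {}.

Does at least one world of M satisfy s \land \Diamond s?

Recall that \Diamond ψ holds at a world iff ψ holds at some accessible world.
Let φ = s \land \Diamond s. Evaluate φ at each world:
  a (successors {a, c, f}): φ is false.
  b (successors {b, c, e, f}): φ is false.
  c (successors {c, f}): φ is false.
  d (successors {a, c, d}): φ is true.
  e (successors {b, e}): φ is false.
  f (successors {e, f}): φ is false.
Detail at d (witness):
  At d: s is true, \Diamond s is true, so s \land \Diamond s is true.
    At d: \Diamond s requires s at some successor in {a, c, d}.
      s holds at d, so \Diamond s is true at d.

Yes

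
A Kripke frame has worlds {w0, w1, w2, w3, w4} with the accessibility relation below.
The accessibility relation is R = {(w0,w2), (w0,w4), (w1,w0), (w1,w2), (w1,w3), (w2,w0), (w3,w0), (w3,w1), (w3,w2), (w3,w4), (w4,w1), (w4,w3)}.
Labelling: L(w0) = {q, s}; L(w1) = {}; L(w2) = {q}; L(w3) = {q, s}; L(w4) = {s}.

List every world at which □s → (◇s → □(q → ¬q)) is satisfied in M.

w0, w1, w3, w4

Let φ = □s → (◇s → □(q → ¬q)). Evaluate φ at each world:
  w0 (successors {w2, w4}): φ is true.
  w1 (successors {w0, w2, w3}): φ is true.
  w2 (successors {w0}): φ is false.
  w3 (successors {w0, w1, w2, w4}): φ is true.
  w4 (successors {w1, w3}): φ is true.
For instance, at w4:
  At w4: □s is false, ◇s → □(q → ¬q) is false, so □s → (◇s → □(q → ¬q)) is true.
    At w4: □s requires s at every successor {w1, w3}.
      s fails at w1, so □s is false at w4.
    At w4: ◇s is true, □(q → ¬q) is false, so ◇s → □(q → ¬q) is false.
      At w4: ◇s requires s at some successor in {w1, w3}.
        s holds at w3, so ◇s is true at w4.
      At w4: □(q → ¬q) requires q → ¬q at every successor {w1, w3}.
        q → ¬q fails at w3, so □(q → ¬q) is false at w4.
Satisfying worlds: {w0, w1, w3, w4}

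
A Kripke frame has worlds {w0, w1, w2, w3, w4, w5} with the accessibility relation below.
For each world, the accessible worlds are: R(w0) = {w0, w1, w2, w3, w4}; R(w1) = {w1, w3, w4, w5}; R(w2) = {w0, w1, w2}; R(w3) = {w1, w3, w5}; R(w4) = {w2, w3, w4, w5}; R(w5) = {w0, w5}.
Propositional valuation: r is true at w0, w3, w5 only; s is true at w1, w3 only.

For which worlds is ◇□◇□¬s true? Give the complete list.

w0, w1, w2, w3, w4

Let φ = ◇□◇□¬s. Evaluate φ at each world:
  w0 (successors {w0, w1, w2, w3, w4}): φ is true.
  w1 (successors {w1, w3, w4, w5}): φ is true.
  w2 (successors {w0, w1, w2}): φ is true.
  w3 (successors {w1, w3, w5}): φ is true.
  w4 (successors {w2, w3, w4, w5}): φ is true.
  w5 (successors {w0, w5}): φ is false.
For instance, at w1:
  At w1: ◇□◇□¬s requires □◇□¬s at some successor in {w1, w3, w4, w5}.
    □◇□¬s holds at w1, so ◇□◇□¬s is true at w1.
      At w1: □◇□¬s requires ◇□¬s at every successor {w1, w3, w4, w5}.
        At w1: ◇□¬s is true.
        At w3: ◇□¬s is true.
        At w4: ◇□¬s is true.
        At w5: ◇□¬s is true.
      So □◇□¬s is true at w1.
Satisfying worlds: {w0, w1, w2, w3, w4}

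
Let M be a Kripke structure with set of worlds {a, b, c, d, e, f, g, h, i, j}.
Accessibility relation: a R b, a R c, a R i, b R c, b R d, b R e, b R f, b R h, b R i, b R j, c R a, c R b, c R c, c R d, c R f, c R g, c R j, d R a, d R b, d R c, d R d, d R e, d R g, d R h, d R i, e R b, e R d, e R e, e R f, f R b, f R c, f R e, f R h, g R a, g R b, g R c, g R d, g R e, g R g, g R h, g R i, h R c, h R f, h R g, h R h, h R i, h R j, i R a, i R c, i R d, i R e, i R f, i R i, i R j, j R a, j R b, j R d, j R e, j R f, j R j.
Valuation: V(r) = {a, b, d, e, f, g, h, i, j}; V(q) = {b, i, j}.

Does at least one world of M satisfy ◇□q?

Let φ = ◇□q. Evaluate φ at each world:
  a (successors {b, c, i}): φ is false.
  b (successors {c, d, e, f, h, i, j}): φ is false.
  c (successors {a, b, c, d, f, g, j}): φ is false.
  d (successors {a, b, c, d, e, g, h, i}): φ is false.
  e (successors {b, d, e, f}): φ is false.
  f (successors {b, c, e, h}): φ is false.
  g (successors {a, b, c, d, e, g, h, i}): φ is false.
  h (successors {c, f, g, h, i, j}): φ is false.
  i (successors {a, c, d, e, f, i, j}): φ is false.
  j (successors {a, b, d, e, f, j}): φ is false.
For instance, at g:
  At g: ◇□q requires □q at some successor in {a, b, c, d, e, g, h, i}.
    At a: □q is false.
    At b: □q is false.
    At c: □q is false.
    At d: □q is false.
    At e: □q is false.
    At g: □q is false.
    At h: □q is false.
    At i: □q is false.
  So ◇□q is false at g.

No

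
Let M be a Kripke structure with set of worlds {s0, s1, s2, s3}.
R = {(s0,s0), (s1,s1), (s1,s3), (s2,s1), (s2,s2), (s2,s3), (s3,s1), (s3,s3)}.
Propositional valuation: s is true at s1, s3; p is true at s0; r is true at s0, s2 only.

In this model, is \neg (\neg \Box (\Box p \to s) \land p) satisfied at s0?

No

At s0: \neg \Box (\Box p \to s) \land p is true, so \neg (\neg \Box (\Box p \to s) \land p) is false.
  At s0: \neg \Box (\Box p \to s) is true, p is true, so \neg \Box (\Box p \to s) \land p is true.
    At s0: \Box (\Box p \to s) is false, so \neg \Box (\Box p \to s) is true.
      At s0: \Box (\Box p \to s) requires \Box p \to s at every successor {s0}.
        \Box p \to s fails at s0, so \Box (\Box p \to s) is false at s0.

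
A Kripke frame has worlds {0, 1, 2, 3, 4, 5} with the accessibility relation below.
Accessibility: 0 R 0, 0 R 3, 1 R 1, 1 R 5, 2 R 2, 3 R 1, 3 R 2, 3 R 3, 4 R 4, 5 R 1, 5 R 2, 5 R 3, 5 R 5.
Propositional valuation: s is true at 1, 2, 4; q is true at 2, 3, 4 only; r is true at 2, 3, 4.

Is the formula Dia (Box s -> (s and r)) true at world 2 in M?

Yes

Recall that Box ψ holds at a world iff ψ holds at every accessible world, and Dia ψ holds iff ψ holds at some accessible world.
At 2: Dia (Box s -> (s and r)) requires Box s -> (s and r) at some successor in {2}.
  Box s -> (s and r) holds at 2, so Dia (Box s -> (s and r)) is true at 2.
    At 2: Box s is true, s and r is true, so Box s -> (s and r) is true.
      At 2: Box s requires s at every successor {2}.
        At 2: s is true.
      So Box s is true at 2.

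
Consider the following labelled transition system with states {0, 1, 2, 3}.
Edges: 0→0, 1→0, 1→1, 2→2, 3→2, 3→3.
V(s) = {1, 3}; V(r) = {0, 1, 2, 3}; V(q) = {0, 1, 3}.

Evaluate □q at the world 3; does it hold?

No

At 3: □q requires q at every successor {2, 3}.
  q fails at 2, so □q is false at 3.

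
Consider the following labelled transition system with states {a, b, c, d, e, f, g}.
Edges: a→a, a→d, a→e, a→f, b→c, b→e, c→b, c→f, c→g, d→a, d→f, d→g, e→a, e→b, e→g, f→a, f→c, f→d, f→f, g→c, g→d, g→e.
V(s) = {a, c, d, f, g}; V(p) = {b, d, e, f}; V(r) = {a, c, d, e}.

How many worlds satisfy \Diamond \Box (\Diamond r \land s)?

Recall that \Box ψ holds at a world iff ψ holds at every accessible world, and \Diamond ψ holds iff ψ holds at some accessible world.
Let φ = \Diamond \Box (\Diamond r \land s). Evaluate φ at each world:
  a (successors {a, d, e, f}): φ is true.
  b (successors {c, e}): φ is false.
  c (successors {b, f, g}): φ is false.
  d (successors {a, f, g}): φ is false.
  e (successors {a, b, g}): φ is false.
  f (successors {a, c, d, f}): φ is true.
  g (successors {c, d, e}): φ is true.
For instance, at d:
  At d: \Diamond \Box (\Diamond r \land s) requires \Box (\Diamond r \land s) at some successor in {a, f, g}.
    At a: \Box (\Diamond r \land s) is false.
    At f: \Box (\Diamond r \land s) is false.
    At g: \Box (\Diamond r \land s) is false.
  So \Diamond \Box (\Diamond r \land s) is false at d.
Satisfying worlds: {a, f, g}

3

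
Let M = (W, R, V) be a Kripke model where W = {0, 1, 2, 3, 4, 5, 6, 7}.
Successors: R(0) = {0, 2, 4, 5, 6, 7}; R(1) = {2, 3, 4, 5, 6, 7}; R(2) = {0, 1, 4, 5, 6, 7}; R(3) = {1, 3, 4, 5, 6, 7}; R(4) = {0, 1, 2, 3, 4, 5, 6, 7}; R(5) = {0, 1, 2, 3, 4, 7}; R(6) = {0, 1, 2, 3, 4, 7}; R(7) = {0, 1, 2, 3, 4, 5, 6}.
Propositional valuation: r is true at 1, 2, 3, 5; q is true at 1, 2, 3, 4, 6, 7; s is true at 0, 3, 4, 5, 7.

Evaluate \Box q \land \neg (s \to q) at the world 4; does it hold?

Recall that \Box ψ holds at a world iff ψ holds at every accessible world, and \Diamond ψ holds iff ψ holds at some accessible world.
At 4: \Box q is false, \neg (s \to q) is false, so \Box q \land \neg (s \to q) is false.
  At 4: \Box q requires q at every successor {0, 1, 2, 3, 4, 5, 6, 7}.
    q fails at 0, so \Box q is false at 4.

No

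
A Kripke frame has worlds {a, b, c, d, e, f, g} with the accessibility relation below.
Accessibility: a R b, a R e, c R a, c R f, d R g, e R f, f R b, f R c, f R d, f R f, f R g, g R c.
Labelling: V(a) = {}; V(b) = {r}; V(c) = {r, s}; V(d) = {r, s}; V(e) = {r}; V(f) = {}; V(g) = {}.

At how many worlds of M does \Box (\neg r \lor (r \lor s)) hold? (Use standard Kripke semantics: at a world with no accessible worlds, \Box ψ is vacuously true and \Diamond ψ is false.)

7

Let φ = \Box (\neg r \lor (r \lor s)). Evaluate φ at each world:
  a (successors {b, e}): φ is true.
  b (successors ∅): φ is true.
  c (successors {a, f}): φ is true.
  d (successors {g}): φ is true.
  e (successors {f}): φ is true.
  f (successors {b, c, d, f, g}): φ is true.
  g (successors {c}): φ is true.
For instance, at e:
  At e: \Box (\neg r \lor (r \lor s)) requires \neg r \lor (r \lor s) at every successor {f}.
    At f: \neg r \lor (r \lor s) is true.
  So \Box (\neg r \lor (r \lor s)) is true at e.
Satisfying worlds: {a, b, c, d, e, f, g}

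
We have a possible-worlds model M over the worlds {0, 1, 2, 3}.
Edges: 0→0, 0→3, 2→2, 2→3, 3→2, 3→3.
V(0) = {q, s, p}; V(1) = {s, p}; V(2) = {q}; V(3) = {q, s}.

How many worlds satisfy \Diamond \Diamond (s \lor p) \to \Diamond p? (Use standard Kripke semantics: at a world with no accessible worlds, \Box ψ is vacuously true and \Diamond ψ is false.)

Recall that \Diamond ψ holds at a world iff ψ holds at some accessible world.
Let φ = \Diamond \Diamond (s \lor p) \to \Diamond p. Evaluate φ at each world:
  0 (successors {0, 3}): φ is true.
  1 (successors ∅): φ is true.
  2 (successors {2, 3}): φ is false.
  3 (successors {2, 3}): φ is false.
For instance, at 0:
  At 0: \Diamond \Diamond (s \lor p) is true, \Diamond p is true, so \Diamond \Diamond (s \lor p) \to \Diamond p is true.
    At 0: \Diamond \Diamond (s \lor p) requires \Diamond (s \lor p) at some successor in {0, 3}.
      \Diamond (s \lor p) holds at 0, so \Diamond \Diamond (s \lor p) is true at 0.
    At 0: \Diamond p requires p at some successor in {0, 3}.
      p holds at 0, so \Diamond p is true at 0.
Satisfying worlds: {0, 1}

2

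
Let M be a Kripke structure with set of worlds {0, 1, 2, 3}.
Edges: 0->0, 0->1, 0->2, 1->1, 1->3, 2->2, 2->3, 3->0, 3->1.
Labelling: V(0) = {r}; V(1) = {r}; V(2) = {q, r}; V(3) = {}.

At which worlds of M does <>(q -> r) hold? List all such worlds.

Let φ = <>(q -> r). Evaluate φ at each world:
  0 (successors {0, 1, 2}): φ is true.
  1 (successors {1, 3}): φ is true.
  2 (successors {2, 3}): φ is true.
  3 (successors {0, 1}): φ is true.
For instance, at 0:
  At 0: <>(q -> r) requires q -> r at some successor in {0, 1, 2}.
    q -> r holds at 0, so <>(q -> r) is true at 0.
Satisfying worlds: {0, 1, 2, 3}

0, 1, 2, 3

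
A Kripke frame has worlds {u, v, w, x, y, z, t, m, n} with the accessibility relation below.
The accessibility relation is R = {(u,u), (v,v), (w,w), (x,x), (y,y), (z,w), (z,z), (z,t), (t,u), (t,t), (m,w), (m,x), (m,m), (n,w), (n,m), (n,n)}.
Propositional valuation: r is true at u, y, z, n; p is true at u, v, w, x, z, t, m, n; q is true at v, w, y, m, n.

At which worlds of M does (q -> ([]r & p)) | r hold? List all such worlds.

Recall that []ψ holds at a world iff ψ holds at every accessible world, and <>ψ holds iff ψ holds at some accessible world.
Let φ = (q -> ([]r & p)) | r. Evaluate φ at each world:
  u (successors {u}): φ is true.
  v (successors {v}): φ is false.
  w (successors {w}): φ is false.
  x (successors {x}): φ is true.
  y (successors {y}): φ is true.
  z (successors {w, z, t}): φ is true.
  t (successors {u, t}): φ is true.
  m (successors {w, x, m}): φ is false.
  n (successors {w, m, n}): φ is true.
For instance, at n:
  At n: q -> ([]r & p) is false, r is true, so (q -> ([]r & p)) | r is true.
    At n: q is true, []r & p is false, so q -> ([]r & p) is false.
      At n: []r is false, p is true, so []r & p is false.
Satisfying worlds: {u, x, y, z, t, n}

u, x, y, z, t, n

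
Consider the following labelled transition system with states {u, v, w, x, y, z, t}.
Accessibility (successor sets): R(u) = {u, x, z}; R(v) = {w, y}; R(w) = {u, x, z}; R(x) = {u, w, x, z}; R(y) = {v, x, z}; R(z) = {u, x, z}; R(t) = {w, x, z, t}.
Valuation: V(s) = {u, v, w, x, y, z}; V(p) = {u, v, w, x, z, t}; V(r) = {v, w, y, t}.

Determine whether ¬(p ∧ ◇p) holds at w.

Recall that ◇ψ holds at a world iff ψ holds at some accessible world.
At w: p ∧ ◇p is true, so ¬(p ∧ ◇p) is false.
  At w: p is true, ◇p is true, so p ∧ ◇p is true.
    At w: ◇p requires p at some successor in {u, x, z}.
      p holds at u, so ◇p is true at w.

No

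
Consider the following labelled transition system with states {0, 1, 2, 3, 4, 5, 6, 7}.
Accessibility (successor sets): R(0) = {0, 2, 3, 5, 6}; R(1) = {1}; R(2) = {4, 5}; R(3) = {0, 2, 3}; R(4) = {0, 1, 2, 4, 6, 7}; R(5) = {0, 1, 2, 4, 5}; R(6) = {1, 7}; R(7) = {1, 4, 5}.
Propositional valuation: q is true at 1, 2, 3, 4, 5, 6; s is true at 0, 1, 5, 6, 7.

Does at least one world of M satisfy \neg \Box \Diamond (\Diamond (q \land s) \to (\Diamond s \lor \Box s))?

Recall that \Box ψ holds at a world iff ψ holds at every accessible world, and \Diamond ψ holds iff ψ holds at some accessible world.
Let φ = \neg \Box \Diamond (\Diamond (q \land s) \to (\Diamond s \lor \Box s)). Evaluate φ at each world:
  0 (successors {0, 2, 3, 5, 6}): φ is false.
  1 (successors {1}): φ is false.
  2 (successors {4, 5}): φ is false.
  3 (successors {0, 2, 3}): φ is false.
  4 (successors {0, 1, 2, 4, 6, 7}): φ is false.
  5 (successors {0, 1, 2, 4, 5}): φ is false.
  6 (successors {1, 7}): φ is false.
  7 (successors {1, 4, 5}): φ is false.
For instance, at 0:
  At 0: \Box \Diamond (\Diamond (q \land s) \to (\Diamond s \lor \Box s)) is true, so \neg \Box \Diamond (\Diamond (q \land s) \to (\Diamond s \lor \Box s)) is false.
    At 0: \Box \Diamond (\Diamond (q \land s) \to (\Diamond s \lor \Box s)) requires \Diamond (\Diamond (q \land s) \to (\Diamond s \lor \Box s)) at every successor {0, 2, 3, 5, 6}.
      At 0: \Diamond (\Diamond (q \land s) \to (\Diamond s \lor \Box s)) is true.
      At 2: \Diamond (\Diamond (q \land s) \to (\Diamond s \lor \Box s)) is true.
      At 3: \Diamond (\Diamond (q \land s) \to (\Diamond s \lor \Box s)) is true.
      At 5: \Diamond (\Diamond (q \land s) \to (\Diamond s \lor \Box s)) is true.
      At 6: \Diamond (\Diamond (q \land s) \to (\Diamond s \lor \Box s)) is true.
    So \Box \Diamond (\Diamond (q \land s) \to (\Diamond s \lor \Box s)) is true at 0.

No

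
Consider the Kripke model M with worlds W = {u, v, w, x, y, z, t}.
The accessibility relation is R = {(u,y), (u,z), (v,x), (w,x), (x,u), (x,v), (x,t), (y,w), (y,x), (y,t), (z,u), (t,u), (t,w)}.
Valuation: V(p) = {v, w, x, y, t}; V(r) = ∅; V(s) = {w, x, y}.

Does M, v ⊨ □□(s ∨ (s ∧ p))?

No

At v: □□(s ∨ (s ∧ p)) requires □(s ∨ (s ∧ p)) at every successor {x}.
  □(s ∨ (s ∧ p)) fails at x, so □□(s ∨ (s ∧ p)) is false at v.
    At x: □(s ∨ (s ∧ p)) requires s ∨ (s ∧ p) at every successor {u, v, t}.
      s ∨ (s ∧ p) fails at u, so □(s ∨ (s ∧ p)) is false at x.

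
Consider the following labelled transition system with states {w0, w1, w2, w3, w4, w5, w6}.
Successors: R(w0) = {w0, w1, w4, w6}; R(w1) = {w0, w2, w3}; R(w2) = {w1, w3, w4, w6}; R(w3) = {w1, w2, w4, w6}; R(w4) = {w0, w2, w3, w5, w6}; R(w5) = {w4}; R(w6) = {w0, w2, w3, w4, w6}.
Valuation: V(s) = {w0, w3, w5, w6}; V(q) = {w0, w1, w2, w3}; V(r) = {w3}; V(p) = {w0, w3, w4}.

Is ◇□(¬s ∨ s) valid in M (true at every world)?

Let φ = ◇□(¬s ∨ s). Evaluate φ at each world:
  w0 (successors {w0, w1, w4, w6}): φ is true.
  w1 (successors {w0, w2, w3}): φ is true.
  w2 (successors {w1, w3, w4, w6}): φ is true.
  w3 (successors {w1, w2, w4, w6}): φ is true.
  w4 (successors {w0, w2, w3, w5, w6}): φ is true.
  w5 (successors {w4}): φ is true.
  w6 (successors {w0, w2, w3, w4, w6}): φ is true.
For instance, at w1:
  At w1: ◇□(¬s ∨ s) requires □(¬s ∨ s) at some successor in {w0, w2, w3}.
    □(¬s ∨ s) holds at w0, so ◇□(¬s ∨ s) is true at w1.
      At w0: □(¬s ∨ s) requires ¬s ∨ s at every successor {w0, w1, w4, w6}.
        At w0: ¬s ∨ s is true.
        At w1: ¬s ∨ s is true.
        At w4: ¬s ∨ s is true.
        At w6: ¬s ∨ s is true.
      So □(¬s ∨ s) is true at w0.

Yes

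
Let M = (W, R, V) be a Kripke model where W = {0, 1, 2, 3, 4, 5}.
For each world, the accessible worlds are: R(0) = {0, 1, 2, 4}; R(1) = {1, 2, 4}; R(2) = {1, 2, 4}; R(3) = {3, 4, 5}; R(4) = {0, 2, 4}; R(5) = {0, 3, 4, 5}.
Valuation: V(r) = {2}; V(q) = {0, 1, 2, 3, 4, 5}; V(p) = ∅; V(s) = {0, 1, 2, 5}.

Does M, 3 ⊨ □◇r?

At 3: □◇r requires ◇r at every successor {3, 4, 5}.
  ◇r fails at 3, so □◇r is false at 3.
    At 3: ◇r requires r at some successor in {3, 4, 5}.
      At 3: r is false.
      At 4: r is false.
      At 5: r is false.
    So ◇r is false at 3.

No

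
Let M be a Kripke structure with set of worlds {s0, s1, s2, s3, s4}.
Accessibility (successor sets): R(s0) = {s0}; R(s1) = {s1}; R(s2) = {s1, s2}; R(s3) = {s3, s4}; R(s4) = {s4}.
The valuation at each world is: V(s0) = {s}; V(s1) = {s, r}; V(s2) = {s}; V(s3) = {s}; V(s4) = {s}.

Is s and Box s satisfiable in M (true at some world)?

Yes

Let φ = s and Box s. Evaluate φ at each world:
  s0 (successors {s0}): φ is true.
  s1 (successors {s1}): φ is true.
  s2 (successors {s1, s2}): φ is true.
  s3 (successors {s3, s4}): φ is true.
  s4 (successors {s4}): φ is true.
Detail at s0 (witness):
  At s0: s is true, Box s is true, so s and Box s is true.
    At s0: Box s requires s at every successor {s0}.
      At s0: s is true.
    So Box s is true at s0.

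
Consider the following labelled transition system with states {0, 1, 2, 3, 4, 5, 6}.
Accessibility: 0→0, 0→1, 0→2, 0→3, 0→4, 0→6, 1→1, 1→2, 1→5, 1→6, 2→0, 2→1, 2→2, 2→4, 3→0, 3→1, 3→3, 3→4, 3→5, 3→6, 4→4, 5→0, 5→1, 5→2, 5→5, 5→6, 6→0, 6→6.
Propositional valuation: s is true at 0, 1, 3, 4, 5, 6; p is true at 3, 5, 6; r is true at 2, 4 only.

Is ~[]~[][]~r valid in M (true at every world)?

No

Recall that []ψ holds at a world iff ψ holds at every accessible world, and <>ψ holds iff ψ holds at some accessible world.
Let φ = ~[]~[][]~r. Evaluate φ at each world:
  0 (successors {0, 1, 2, 3, 4, 6}): φ is false.
  1 (successors {1, 2, 5, 6}): φ is false.
  2 (successors {0, 1, 2, 4}): φ is false.
  3 (successors {0, 1, 3, 4, 5, 6}): φ is false.
  4 (successors {4}): φ is false.
  5 (successors {0, 1, 2, 5, 6}): φ is false.
  6 (successors {0, 6}): φ is false.
Detail at 0 (counterexample):
  At 0: []~[][]~r is true, so ~[]~[][]~r is false.
    At 0: []~[][]~r requires ~[][]~r at every successor {0, 1, 2, 3, 4, 6}.
      At 0: ~[][]~r is true.
      At 1: ~[][]~r is true.
      At 2: ~[][]~r is true.
      At 3: ~[][]~r is true.
      At 4: ~[][]~r is true.
      At 6: ~[][]~r is true.
    So []~[][]~r is true at 0.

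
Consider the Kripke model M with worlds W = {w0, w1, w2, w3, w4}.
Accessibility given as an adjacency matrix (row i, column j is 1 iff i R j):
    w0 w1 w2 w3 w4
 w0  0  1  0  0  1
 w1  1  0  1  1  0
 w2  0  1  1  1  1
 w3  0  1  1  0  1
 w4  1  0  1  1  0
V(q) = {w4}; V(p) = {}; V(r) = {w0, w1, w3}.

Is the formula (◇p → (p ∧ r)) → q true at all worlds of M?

No

Let φ = (◇p → (p ∧ r)) → q. Evaluate φ at each world:
  w0 (successors {w1, w4}): φ is false.
  w1 (successors {w0, w2, w3}): φ is false.
  w2 (successors {w1, w2, w3, w4}): φ is false.
  w3 (successors {w1, w2, w4}): φ is false.
  w4 (successors {w0, w2, w3}): φ is true.
Detail at w0 (counterexample):
  At w0: ◇p → (p ∧ r) is true, q is false, so (◇p → (p ∧ r)) → q is false.
    At w0: ◇p is false, p ∧ r is false, so ◇p → (p ∧ r) is true.
      At w0: ◇p requires p at some successor in {w1, w4}.
        At w1: p is false.
        At w4: p is false.
      So ◇p is false at w0.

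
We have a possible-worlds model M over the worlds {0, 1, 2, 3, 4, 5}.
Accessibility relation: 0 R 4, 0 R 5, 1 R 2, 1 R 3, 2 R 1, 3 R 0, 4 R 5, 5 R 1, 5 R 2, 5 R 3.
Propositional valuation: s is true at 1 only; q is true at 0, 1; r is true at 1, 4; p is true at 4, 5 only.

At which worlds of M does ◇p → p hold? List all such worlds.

Let φ = ◇p → p. Evaluate φ at each world:
  0 (successors {4, 5}): φ is false.
  1 (successors {2, 3}): φ is true.
  2 (successors {1}): φ is true.
  3 (successors {0}): φ is true.
  4 (successors {5}): φ is true.
  5 (successors {1, 2, 3}): φ is true.
For instance, at 3:
  At 3: ◇p is false, p is false, so ◇p → p is true.
    At 3: ◇p requires p at some successor in {0}.
      At 0: p is false.
    So ◇p is false at 3.
Satisfying worlds: {1, 2, 3, 4, 5}

1, 2, 3, 4, 5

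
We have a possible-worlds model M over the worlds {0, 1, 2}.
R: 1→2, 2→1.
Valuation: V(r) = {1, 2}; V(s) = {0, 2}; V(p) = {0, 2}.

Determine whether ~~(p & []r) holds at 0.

Yes

At 0: ~(p & []r) is false, so ~~(p & []r) is true.
  At 0: p & []r is true, so ~(p & []r) is false.
    At 0: p is true, []r is true, so p & []r is true.
      At 0: no accessible worlds, so []r holds vacuously.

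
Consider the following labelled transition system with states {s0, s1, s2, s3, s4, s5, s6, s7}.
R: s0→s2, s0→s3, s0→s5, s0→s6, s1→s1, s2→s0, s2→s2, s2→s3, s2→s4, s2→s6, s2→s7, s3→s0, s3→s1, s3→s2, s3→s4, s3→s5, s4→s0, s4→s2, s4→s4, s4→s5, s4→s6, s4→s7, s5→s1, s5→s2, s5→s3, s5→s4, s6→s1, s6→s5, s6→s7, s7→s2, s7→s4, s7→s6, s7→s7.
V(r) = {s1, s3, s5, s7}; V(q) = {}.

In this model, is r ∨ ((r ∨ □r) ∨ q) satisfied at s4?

At s4: r is false, (r ∨ □r) ∨ q is false, so r ∨ ((r ∨ □r) ∨ q) is false.
  At s4: r ∨ □r is false, q is false, so (r ∨ □r) ∨ q is false.
    At s4: r is false, □r is false, so r ∨ □r is false.
      At s4: □r requires r at every successor {s0, s2, s4, s5, s6, s7}.
        r fails at s0, so □r is false at s4.

No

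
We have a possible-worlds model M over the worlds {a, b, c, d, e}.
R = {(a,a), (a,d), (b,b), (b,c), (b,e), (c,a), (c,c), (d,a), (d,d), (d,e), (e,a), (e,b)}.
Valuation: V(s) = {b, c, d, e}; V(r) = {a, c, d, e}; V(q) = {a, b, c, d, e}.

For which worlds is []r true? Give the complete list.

a, c, d

Let φ = []r. Evaluate φ at each world:
  a (successors {a, d}): φ is true.
  b (successors {b, c, e}): φ is false.
  c (successors {a, c}): φ is true.
  d (successors {a, d, e}): φ is true.
  e (successors {a, b}): φ is false.
For instance, at c:
  At c: []r requires r at every successor {a, c}.
    At a: r is true.
    At c: r is true.
  So []r is true at c.
Satisfying worlds: {a, c, d}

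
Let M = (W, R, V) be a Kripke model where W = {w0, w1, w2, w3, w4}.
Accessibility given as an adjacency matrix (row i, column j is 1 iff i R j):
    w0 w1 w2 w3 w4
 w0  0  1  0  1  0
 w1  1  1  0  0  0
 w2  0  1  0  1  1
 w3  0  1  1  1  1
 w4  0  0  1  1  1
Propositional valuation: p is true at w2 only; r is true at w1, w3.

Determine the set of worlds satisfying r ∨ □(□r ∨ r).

Let φ = r ∨ □(□r ∨ r). Evaluate φ at each world:
  w0 (successors {w1, w3}): φ is true.
  w1 (successors {w0, w1}): φ is true.
  w2 (successors {w1, w3, w4}): φ is false.
  w3 (successors {w1, w2, w3, w4}): φ is true.
  w4 (successors {w2, w3, w4}): φ is false.
For instance, at w4:
  At w4: r is false, □(□r ∨ r) is false, so r ∨ □(□r ∨ r) is false.
    At w4: □(□r ∨ r) requires □r ∨ r at every successor {w2, w3, w4}.
      □r ∨ r fails at w2, so □(□r ∨ r) is false at w4.
Satisfying worlds: {w0, w1, w3}

w0, w1, w3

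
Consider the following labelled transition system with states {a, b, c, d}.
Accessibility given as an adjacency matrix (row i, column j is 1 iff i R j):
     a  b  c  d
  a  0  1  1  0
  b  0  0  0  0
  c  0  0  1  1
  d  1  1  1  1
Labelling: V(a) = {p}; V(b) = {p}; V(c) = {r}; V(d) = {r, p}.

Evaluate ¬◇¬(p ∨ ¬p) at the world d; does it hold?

At d: ◇¬(p ∨ ¬p) is false, so ¬◇¬(p ∨ ¬p) is true.
  At d: ◇¬(p ∨ ¬p) requires ¬(p ∨ ¬p) at some successor in {a, b, c, d}.
    At a: ¬(p ∨ ¬p) is false.
    At b: ¬(p ∨ ¬p) is false.
    At c: ¬(p ∨ ¬p) is false.
    At d: ¬(p ∨ ¬p) is false.
  So ◇¬(p ∨ ¬p) is false at d.

Yes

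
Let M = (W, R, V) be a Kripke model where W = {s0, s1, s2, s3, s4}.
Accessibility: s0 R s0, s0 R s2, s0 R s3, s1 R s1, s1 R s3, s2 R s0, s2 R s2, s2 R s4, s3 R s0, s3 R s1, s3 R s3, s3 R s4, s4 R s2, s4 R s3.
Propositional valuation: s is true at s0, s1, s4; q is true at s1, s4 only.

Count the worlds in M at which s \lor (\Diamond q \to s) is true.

Let φ = s \lor (\Diamond q \to s). Evaluate φ at each world:
  s0 (successors {s0, s2, s3}): φ is true.
  s1 (successors {s1, s3}): φ is true.
  s2 (successors {s0, s2, s4}): φ is false.
  s3 (successors {s0, s1, s3, s4}): φ is false.
  s4 (successors {s2, s3}): φ is true.
For instance, at s1:
  At s1: s is true, \Diamond q \to s is true, so s \lor (\Diamond q \to s) is true.
    At s1: \Diamond q is true, s is true, so \Diamond q \to s is true.
      At s1: \Diamond q requires q at some successor in {s1, s3}.
        q holds at s1, so \Diamond q is true at s1.
Satisfying worlds: {s0, s1, s4}

3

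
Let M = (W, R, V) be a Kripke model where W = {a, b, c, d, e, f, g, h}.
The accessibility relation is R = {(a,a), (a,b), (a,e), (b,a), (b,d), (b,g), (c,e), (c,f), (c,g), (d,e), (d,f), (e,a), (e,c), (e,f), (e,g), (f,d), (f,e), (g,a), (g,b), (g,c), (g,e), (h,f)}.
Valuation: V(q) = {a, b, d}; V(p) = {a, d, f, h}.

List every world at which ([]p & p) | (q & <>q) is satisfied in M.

Let φ = ([]p & p) | (q & <>q). Evaluate φ at each world:
  a (successors {a, b, e}): φ is true.
  b (successors {a, d, g}): φ is true.
  c (successors {e, f, g}): φ is false.
  d (successors {e, f}): φ is false.
  e (successors {a, c, f, g}): φ is false.
  f (successors {d, e}): φ is false.
  g (successors {a, b, c, e}): φ is false.
  h (successors {f}): φ is true.
For instance, at d:
  At d: []p & p is false, q & <>q is false, so ([]p & p) | (q & <>q) is false.
    At d: []p is false, p is true, so []p & p is false.
      At d: []p requires p at every successor {e, f}.
        p fails at e, so []p is false at d.
    At d: q is true, <>q is false, so q & <>q is false.
      At d: <>q requires q at some successor in {e, f}.
        At e: q is false.
        At f: q is false.
      So <>q is false at d.
Satisfying worlds: {a, b, h}

a, b, h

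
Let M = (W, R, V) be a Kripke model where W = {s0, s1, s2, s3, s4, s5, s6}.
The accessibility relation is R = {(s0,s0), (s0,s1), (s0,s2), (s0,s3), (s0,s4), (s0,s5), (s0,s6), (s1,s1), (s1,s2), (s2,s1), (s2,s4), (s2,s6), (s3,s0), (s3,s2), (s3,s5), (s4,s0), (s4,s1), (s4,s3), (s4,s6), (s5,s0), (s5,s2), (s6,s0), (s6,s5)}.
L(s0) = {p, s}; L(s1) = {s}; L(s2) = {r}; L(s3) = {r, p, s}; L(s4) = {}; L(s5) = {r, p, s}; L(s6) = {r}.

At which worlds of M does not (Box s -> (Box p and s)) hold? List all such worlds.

s6

Recall that Box ψ holds at a world iff ψ holds at every accessible world, and Dia ψ holds iff ψ holds at some accessible world.
Let φ = not (Box s -> (Box p and s)). Evaluate φ at each world:
  s0 (successors {s0, s1, s2, s3, s4, s5, s6}): φ is false.
  s1 (successors {s1, s2}): φ is false.
  s2 (successors {s1, s4, s6}): φ is false.
  s3 (successors {s0, s2, s5}): φ is false.
  s4 (successors {s0, s1, s3, s6}): φ is false.
  s5 (successors {s0, s2}): φ is false.
  s6 (successors {s0, s5}): φ is true.
For instance, at s6:
  At s6: Box s -> (Box p and s) is false, so not (Box s -> (Box p and s)) is true.
    At s6: Box s is true, Box p and s is false, so Box s -> (Box p and s) is false.
      At s6: Box s requires s at every successor {s0, s5}.
        At s0: s is true.
        At s5: s is true.
      So Box s is true at s6.
      At s6: Box p is true, s is false, so Box p and s is false.
Satisfying worlds: {s6}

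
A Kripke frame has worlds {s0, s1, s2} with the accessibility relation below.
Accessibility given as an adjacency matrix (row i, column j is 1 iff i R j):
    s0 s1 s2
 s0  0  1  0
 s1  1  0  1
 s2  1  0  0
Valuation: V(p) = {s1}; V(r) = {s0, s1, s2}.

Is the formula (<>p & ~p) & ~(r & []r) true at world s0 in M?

No

At s0: <>p & ~p is true, ~(r & []r) is false, so (<>p & ~p) & ~(r & []r) is false.
  At s0: <>p is true, ~p is true, so <>p & ~p is true.
    At s0: <>p requires p at some successor in {s1}.
      p holds at s1, so <>p is true at s0.
  At s0: r & []r is true, so ~(r & []r) is false.
    At s0: r is true, []r is true, so r & []r is true.
      At s0: []r requires r at every successor {s1}.
        At s1: r is true.
      So []r is true at s0.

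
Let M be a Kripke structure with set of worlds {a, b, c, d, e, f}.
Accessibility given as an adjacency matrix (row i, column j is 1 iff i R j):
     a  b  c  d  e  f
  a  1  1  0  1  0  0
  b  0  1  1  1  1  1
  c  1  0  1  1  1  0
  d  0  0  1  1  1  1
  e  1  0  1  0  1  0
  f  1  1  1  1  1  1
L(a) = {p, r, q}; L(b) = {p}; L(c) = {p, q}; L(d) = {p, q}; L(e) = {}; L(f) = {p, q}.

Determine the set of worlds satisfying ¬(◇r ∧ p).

b, d, e

Let φ = ¬(◇r ∧ p). Evaluate φ at each world:
  a (successors {a, b, d}): φ is false.
  b (successors {b, c, d, e, f}): φ is true.
  c (successors {a, c, d, e}): φ is false.
  d (successors {c, d, e, f}): φ is true.
  e (successors {a, c, e}): φ is true.
  f (successors {a, b, c, d, e, f}): φ is false.
For instance, at c:
  At c: ◇r ∧ p is true, so ¬(◇r ∧ p) is false.
    At c: ◇r is true, p is true, so ◇r ∧ p is true.
      At c: ◇r requires r at some successor in {a, c, d, e}.
        r holds at a, so ◇r is true at c.
Satisfying worlds: {b, d, e}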